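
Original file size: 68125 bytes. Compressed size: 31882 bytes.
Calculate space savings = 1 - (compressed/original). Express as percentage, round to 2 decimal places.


ratio = compressed/original = 31882/68125 = 0.467993
savings = 1 - ratio = 1 - 0.467993 = 0.532007
as a percentage: 0.532007 * 100 = 53.2%

Space savings = 1 - 31882/68125 = 53.2%


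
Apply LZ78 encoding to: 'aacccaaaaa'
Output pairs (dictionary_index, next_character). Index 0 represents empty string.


LZ78 encoding steps:
Dictionary: {0: ''}
Step 1: w='' (idx 0), next='a' -> output (0, 'a'), add 'a' as idx 1
Step 2: w='a' (idx 1), next='c' -> output (1, 'c'), add 'ac' as idx 2
Step 3: w='' (idx 0), next='c' -> output (0, 'c'), add 'c' as idx 3
Step 4: w='c' (idx 3), next='a' -> output (3, 'a'), add 'ca' as idx 4
Step 5: w='a' (idx 1), next='a' -> output (1, 'a'), add 'aa' as idx 5
Step 6: w='aa' (idx 5), end of input -> output (5, '')


Encoded: [(0, 'a'), (1, 'c'), (0, 'c'), (3, 'a'), (1, 'a'), (5, '')]


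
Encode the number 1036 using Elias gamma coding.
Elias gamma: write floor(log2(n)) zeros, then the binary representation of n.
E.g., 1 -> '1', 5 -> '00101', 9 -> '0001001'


num_bits = floor(log2(1036)) + 1 = 11
leading_zeros = num_bits - 1 = 10
binary(1036) = 10000001100

Elias gamma(1036) = '0000000000' + '10000001100' = 000000000010000001100 (21 bits)


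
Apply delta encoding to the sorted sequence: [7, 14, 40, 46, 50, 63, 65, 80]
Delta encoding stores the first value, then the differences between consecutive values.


First value: 7
Deltas:
  14 - 7 = 7
  40 - 14 = 26
  46 - 40 = 6
  50 - 46 = 4
  63 - 50 = 13
  65 - 63 = 2
  80 - 65 = 15


Delta encoded: [7, 7, 26, 6, 4, 13, 2, 15]


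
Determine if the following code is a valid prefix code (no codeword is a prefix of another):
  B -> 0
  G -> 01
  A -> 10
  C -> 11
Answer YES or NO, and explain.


Checking each pair (does one codeword prefix another?):
  B='0' vs G='01': prefix -- VIOLATION

NO -- this is NOT a valid prefix code. B (0) is a prefix of G (01).


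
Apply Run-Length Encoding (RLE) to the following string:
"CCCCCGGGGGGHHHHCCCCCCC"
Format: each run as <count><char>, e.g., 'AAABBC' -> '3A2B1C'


Scanning runs left to right:
  i=0: run of 'C' x 5 -> '5C'
  i=5: run of 'G' x 6 -> '6G'
  i=11: run of 'H' x 4 -> '4H'
  i=15: run of 'C' x 7 -> '7C'

RLE = 5C6G4H7C


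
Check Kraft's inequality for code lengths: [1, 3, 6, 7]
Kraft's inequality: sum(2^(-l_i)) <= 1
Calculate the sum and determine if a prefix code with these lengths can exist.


Sum = 2^(-1) + 2^(-3) + 2^(-6) + 2^(-7)
    = 0.5 + 0.125 + 0.015625 + 0.0078125
    = 83/128 = 0.6484375
Since 0.6484375 <= 1, Kraft's inequality IS satisfied.
A prefix code with these lengths CAN exist.

Kraft sum = 0.6484375. Satisfied.


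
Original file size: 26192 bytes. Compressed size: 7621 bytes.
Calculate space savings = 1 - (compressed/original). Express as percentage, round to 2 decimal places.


ratio = compressed/original = 7621/26192 = 0.290967
savings = 1 - ratio = 1 - 0.290967 = 0.709033
as a percentage: 0.709033 * 100 = 70.9%

Space savings = 1 - 7621/26192 = 70.9%


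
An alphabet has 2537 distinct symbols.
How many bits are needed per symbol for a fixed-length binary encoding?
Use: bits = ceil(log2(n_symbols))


log2(2537) = 11.3089
Bracket: 2^11 = 2048 < 2537 <= 2^12 = 4096
So ceil(log2(2537)) = 12

bits = ceil(log2(2537)) = ceil(11.3089) = 12 bits


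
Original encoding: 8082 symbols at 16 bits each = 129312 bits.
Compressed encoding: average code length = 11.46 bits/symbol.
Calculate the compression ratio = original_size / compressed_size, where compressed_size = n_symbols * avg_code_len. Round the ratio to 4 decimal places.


original_size = n_symbols * orig_bits = 8082 * 16 = 129312 bits
compressed_size = n_symbols * avg_code_len = 8082 * 11.46 = 92619.72 bits
ratio = original_size / compressed_size = 129312 / 92619.72 = 1.3962

Compression ratio = 1.3962


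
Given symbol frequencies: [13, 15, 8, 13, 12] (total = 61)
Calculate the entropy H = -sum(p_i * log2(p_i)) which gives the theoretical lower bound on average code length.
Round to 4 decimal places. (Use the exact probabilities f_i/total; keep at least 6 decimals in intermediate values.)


Per-symbol terms -p_i * log2(p_i) with p_i = f_i/61:
  p = 13/61 = 0.213115: log2(p) = -2.230298, -p*log2(p) = 0.475309
  p = 15/61 = 0.245902: log2(p) = -2.023847, -p*log2(p) = 0.497667
  p = 8/61 = 0.131148: log2(p) = -2.930737, -p*log2(p) = 0.384359
  p = 13/61 = 0.213115: log2(p) = -2.230298, -p*log2(p) = 0.475309
  p = 12/61 = 0.196721: log2(p) = -2.345775, -p*log2(p) = 0.461464
H = 0.475309 + 0.497667 + 0.384359 + 0.475309 + 0.461464 = 2.294108

H = 2.2941 bits/symbol


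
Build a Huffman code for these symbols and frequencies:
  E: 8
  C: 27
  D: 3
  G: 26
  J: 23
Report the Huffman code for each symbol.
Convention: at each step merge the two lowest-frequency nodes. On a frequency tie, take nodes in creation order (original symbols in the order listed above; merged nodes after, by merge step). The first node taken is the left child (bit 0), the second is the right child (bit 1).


Huffman tree construction:
Step 1: Merge D(3) + E(8) = 11
Step 2: Merge (D+E)(11) + J(23) = 34
Step 3: Merge G(26) + C(27) = 53
Step 4: Merge ((D+E)+J)(34) + (G+C)(53) = 87
Read each symbol's code off the tree from the root (left child = 0, right child = 1).

Codes:
  E: 001 (length 3)
  C: 11 (length 2)
  D: 000 (length 3)
  G: 10 (length 2)
  J: 01 (length 2)
Average code length: 185/87 = 2.1264 bits/symbol


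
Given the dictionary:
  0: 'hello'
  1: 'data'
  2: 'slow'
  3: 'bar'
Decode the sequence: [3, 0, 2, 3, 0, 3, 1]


Look up each index in the dictionary:
  3 -> 'bar'
  0 -> 'hello'
  2 -> 'slow'
  3 -> 'bar'
  0 -> 'hello'
  3 -> 'bar'
  1 -> 'data'

Decoded: "bar hello slow bar hello bar data"


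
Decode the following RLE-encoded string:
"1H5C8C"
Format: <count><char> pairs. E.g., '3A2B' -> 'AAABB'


Expanding each <count><char> pair:
  1H -> 'H'
  5C -> 'CCCCC'
  8C -> 'CCCCCCCC'

Decoded = HCCCCCCCCCCCCC


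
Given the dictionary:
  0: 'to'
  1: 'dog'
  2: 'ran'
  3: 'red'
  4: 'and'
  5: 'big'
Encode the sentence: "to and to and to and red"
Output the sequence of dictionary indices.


Look up each word in the dictionary:
  'to' -> 0
  'and' -> 4
  'to' -> 0
  'and' -> 4
  'to' -> 0
  'and' -> 4
  'red' -> 3

Encoded: [0, 4, 0, 4, 0, 4, 3]


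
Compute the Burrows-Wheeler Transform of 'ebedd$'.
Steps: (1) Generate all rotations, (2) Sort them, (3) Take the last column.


Rotations (sorted):
  0: $ebedd -> last char: d
  1: bedd$e -> last char: e
  2: d$ebed -> last char: d
  3: dd$ebe -> last char: e
  4: ebedd$ -> last char: $
  5: edd$eb -> last char: b


BWT = dede$b


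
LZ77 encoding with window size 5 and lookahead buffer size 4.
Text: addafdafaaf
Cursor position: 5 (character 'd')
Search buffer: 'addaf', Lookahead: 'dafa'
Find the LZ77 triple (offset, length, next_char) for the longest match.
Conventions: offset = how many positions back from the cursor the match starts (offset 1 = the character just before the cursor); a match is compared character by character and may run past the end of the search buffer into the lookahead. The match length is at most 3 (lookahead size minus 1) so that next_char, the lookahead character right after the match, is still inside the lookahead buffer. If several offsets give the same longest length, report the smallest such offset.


Try each offset into the search buffer:
  offset=1 (pos 4, char 'f'): match length 0
  offset=2 (pos 3, char 'a'): match length 0
  offset=3 (pos 2, char 'd'): match length 3
  offset=4 (pos 1, char 'd'): match length 1
  offset=5 (pos 0, char 'a'): match length 0
Longest match has length 3 at offset 3.
next_char = character at position 5 + 3 = 8 -> 'a'

Best match: offset=3, length=3 (matching 'daf' starting at position 2)
LZ77 triple: (3, 3, 'a')


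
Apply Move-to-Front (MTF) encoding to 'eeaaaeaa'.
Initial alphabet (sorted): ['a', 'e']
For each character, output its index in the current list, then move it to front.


MTF encoding:
'e': index 1 in ['a', 'e'] -> ['e', 'a']
'e': index 0 in ['e', 'a'] -> ['e', 'a']
'a': index 1 in ['e', 'a'] -> ['a', 'e']
'a': index 0 in ['a', 'e'] -> ['a', 'e']
'a': index 0 in ['a', 'e'] -> ['a', 'e']
'e': index 1 in ['a', 'e'] -> ['e', 'a']
'a': index 1 in ['e', 'a'] -> ['a', 'e']
'a': index 0 in ['a', 'e'] -> ['a', 'e']


Output: [1, 0, 1, 0, 0, 1, 1, 0]


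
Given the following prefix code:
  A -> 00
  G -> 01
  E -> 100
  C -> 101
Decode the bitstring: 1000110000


Decoding step by step:
Bits 100 -> E
Bits 01 -> G
Bits 100 -> E
Bits 00 -> A


Decoded message: EGEA


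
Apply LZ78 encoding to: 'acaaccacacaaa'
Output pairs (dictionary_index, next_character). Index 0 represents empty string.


LZ78 encoding steps:
Dictionary: {0: ''}
Step 1: w='' (idx 0), next='a' -> output (0, 'a'), add 'a' as idx 1
Step 2: w='' (idx 0), next='c' -> output (0, 'c'), add 'c' as idx 2
Step 3: w='a' (idx 1), next='a' -> output (1, 'a'), add 'aa' as idx 3
Step 4: w='c' (idx 2), next='c' -> output (2, 'c'), add 'cc' as idx 4
Step 5: w='a' (idx 1), next='c' -> output (1, 'c'), add 'ac' as idx 5
Step 6: w='ac' (idx 5), next='a' -> output (5, 'a'), add 'aca' as idx 6
Step 7: w='aa' (idx 3), end of input -> output (3, '')


Encoded: [(0, 'a'), (0, 'c'), (1, 'a'), (2, 'c'), (1, 'c'), (5, 'a'), (3, '')]


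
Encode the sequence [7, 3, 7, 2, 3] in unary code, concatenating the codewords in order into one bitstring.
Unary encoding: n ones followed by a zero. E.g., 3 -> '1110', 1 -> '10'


Encode each number as n ones followed by a terminating 0:
  7 -> 11111110 (8 bits)
  3 -> 1110 (4 bits)
  7 -> 11111110 (8 bits)
  2 -> 110 (3 bits)
  3 -> 1110 (4 bits)
Total length = 8 + 4 + 8 + 3 + 4 = 27 bits.

Unary([7, 3, 7, 2, 3]) = 111111101110111111101101110 (27 bits)


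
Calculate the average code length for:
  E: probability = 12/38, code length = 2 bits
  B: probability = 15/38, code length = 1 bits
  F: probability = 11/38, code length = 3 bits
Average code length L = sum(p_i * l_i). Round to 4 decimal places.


Weighted contributions p_i * l_i:
  E: (12/38) * 2 = 24/38
  B: (15/38) * 1 = 15/38
  F: (11/38) * 3 = 33/38
Sum = (24 + 15 + 33)/38 = 72/38

L = 72/38 = 1.8947 bits/symbol


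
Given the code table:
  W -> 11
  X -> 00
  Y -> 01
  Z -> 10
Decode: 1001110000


Decoding:
10 -> Z
01 -> Y
11 -> W
00 -> X
00 -> X


Result: ZYWXX


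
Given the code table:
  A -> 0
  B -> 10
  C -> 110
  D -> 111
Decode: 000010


Decoding:
0 -> A
0 -> A
0 -> A
0 -> A
10 -> B


Result: AAAAB


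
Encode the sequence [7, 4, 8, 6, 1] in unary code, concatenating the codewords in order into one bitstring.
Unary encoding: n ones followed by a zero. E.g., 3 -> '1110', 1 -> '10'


Encode each number as n ones followed by a terminating 0:
  7 -> 11111110 (8 bits)
  4 -> 11110 (5 bits)
  8 -> 111111110 (9 bits)
  6 -> 1111110 (7 bits)
  1 -> 10 (2 bits)
Total length = 8 + 5 + 9 + 7 + 2 = 31 bits.

Unary([7, 4, 8, 6, 1]) = 1111111011110111111110111111010 (31 bits)


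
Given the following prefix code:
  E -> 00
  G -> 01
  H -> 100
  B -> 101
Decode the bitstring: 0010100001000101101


Decoding step by step:
Bits 00 -> E
Bits 101 -> B
Bits 00 -> E
Bits 00 -> E
Bits 100 -> H
Bits 01 -> G
Bits 01 -> G
Bits 101 -> B


Decoded message: EBEEHGGB


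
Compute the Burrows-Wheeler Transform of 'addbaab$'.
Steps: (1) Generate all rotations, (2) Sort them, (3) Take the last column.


Rotations (sorted):
  0: $addbaab -> last char: b
  1: aab$addb -> last char: b
  2: ab$addba -> last char: a
  3: addbaab$ -> last char: $
  4: b$addbaa -> last char: a
  5: baab$add -> last char: d
  6: dbaab$ad -> last char: d
  7: ddbaab$a -> last char: a


BWT = bba$adda


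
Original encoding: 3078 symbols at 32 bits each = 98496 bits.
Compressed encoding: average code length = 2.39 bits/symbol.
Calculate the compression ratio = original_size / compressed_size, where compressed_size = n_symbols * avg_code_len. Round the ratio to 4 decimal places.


original_size = n_symbols * orig_bits = 3078 * 32 = 98496 bits
compressed_size = n_symbols * avg_code_len = 3078 * 2.39 = 7356.42 bits
ratio = original_size / compressed_size = 98496 / 7356.42 = 13.3891

Compression ratio = 13.3891


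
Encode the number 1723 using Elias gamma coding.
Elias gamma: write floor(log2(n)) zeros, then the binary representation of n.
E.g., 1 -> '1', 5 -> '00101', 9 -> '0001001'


num_bits = floor(log2(1723)) + 1 = 11
leading_zeros = num_bits - 1 = 10
binary(1723) = 11010111011

Elias gamma(1723) = '0000000000' + '11010111011' = 000000000011010111011 (21 bits)


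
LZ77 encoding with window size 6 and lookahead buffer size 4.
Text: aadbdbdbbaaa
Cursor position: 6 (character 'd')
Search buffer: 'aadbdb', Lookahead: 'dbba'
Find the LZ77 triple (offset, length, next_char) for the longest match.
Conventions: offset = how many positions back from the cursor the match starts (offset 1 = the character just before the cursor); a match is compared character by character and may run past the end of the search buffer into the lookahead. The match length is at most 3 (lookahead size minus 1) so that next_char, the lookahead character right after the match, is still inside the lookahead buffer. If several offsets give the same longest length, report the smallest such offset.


Try each offset into the search buffer:
  offset=1 (pos 5, char 'b'): match length 0
  offset=2 (pos 4, char 'd'): match length 2
  offset=3 (pos 3, char 'b'): match length 0
  offset=4 (pos 2, char 'd'): match length 2
  offset=5 (pos 1, char 'a'): match length 0
  offset=6 (pos 0, char 'a'): match length 0
Longest match has length 2, found at offsets 2, 4; take the smallest, offset 2.
next_char = character at position 6 + 2 = 8 -> 'b'

Best match: offset=2, length=2 (matching 'db' starting at position 4)
LZ77 triple: (2, 2, 'b')


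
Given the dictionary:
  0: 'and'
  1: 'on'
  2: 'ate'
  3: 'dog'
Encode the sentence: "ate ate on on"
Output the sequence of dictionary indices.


Look up each word in the dictionary:
  'ate' -> 2
  'ate' -> 2
  'on' -> 1
  'on' -> 1

Encoded: [2, 2, 1, 1]


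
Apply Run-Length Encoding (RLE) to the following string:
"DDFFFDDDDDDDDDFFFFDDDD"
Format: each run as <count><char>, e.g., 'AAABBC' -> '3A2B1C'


Scanning runs left to right:
  i=0: run of 'D' x 2 -> '2D'
  i=2: run of 'F' x 3 -> '3F'
  i=5: run of 'D' x 9 -> '9D'
  i=14: run of 'F' x 4 -> '4F'
  i=18: run of 'D' x 4 -> '4D'

RLE = 2D3F9D4F4D


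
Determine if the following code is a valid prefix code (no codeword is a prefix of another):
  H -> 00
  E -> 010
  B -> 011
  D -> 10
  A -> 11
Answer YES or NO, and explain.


Checking each pair (does one codeword prefix another?):
  H='00' vs E='010': no prefix
  H='00' vs B='011': no prefix
  H='00' vs D='10': no prefix
  H='00' vs A='11': no prefix
  E='010' vs H='00': no prefix
  E='010' vs B='011': no prefix
  E='010' vs D='10': no prefix
  E='010' vs A='11': no prefix
  B='011' vs H='00': no prefix
  B='011' vs E='010': no prefix
  B='011' vs D='10': no prefix
  B='011' vs A='11': no prefix
  D='10' vs H='00': no prefix
  D='10' vs E='010': no prefix
  D='10' vs B='011': no prefix
  D='10' vs A='11': no prefix
  A='11' vs H='00': no prefix
  A='11' vs E='010': no prefix
  A='11' vs B='011': no prefix
  A='11' vs D='10': no prefix
No violation found over all pairs.

YES -- this is a valid prefix code. No codeword is a prefix of any other codeword.


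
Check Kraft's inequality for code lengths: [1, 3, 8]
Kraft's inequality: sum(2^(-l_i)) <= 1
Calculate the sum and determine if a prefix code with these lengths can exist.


Sum = 2^(-1) + 2^(-3) + 2^(-8)
    = 0.5 + 0.125 + 0.00390625
    = 161/256 = 0.62890625
Since 0.62890625 <= 1, Kraft's inequality IS satisfied.
A prefix code with these lengths CAN exist.

Kraft sum = 0.62890625. Satisfied.


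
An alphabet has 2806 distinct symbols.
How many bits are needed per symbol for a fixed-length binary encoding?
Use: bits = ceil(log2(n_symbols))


log2(2806) = 11.4543
Bracket: 2^11 = 2048 < 2806 <= 2^12 = 4096
So ceil(log2(2806)) = 12

bits = ceil(log2(2806)) = ceil(11.4543) = 12 bits


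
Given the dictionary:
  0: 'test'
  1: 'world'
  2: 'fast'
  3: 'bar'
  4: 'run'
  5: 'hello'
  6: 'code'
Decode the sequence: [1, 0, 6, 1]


Look up each index in the dictionary:
  1 -> 'world'
  0 -> 'test'
  6 -> 'code'
  1 -> 'world'

Decoded: "world test code world"


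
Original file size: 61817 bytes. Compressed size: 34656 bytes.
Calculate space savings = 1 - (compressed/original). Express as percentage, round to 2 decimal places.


ratio = compressed/original = 34656/61817 = 0.560622
savings = 1 - ratio = 1 - 0.560622 = 0.439378
as a percentage: 0.439378 * 100 = 43.94%

Space savings = 1 - 34656/61817 = 43.94%


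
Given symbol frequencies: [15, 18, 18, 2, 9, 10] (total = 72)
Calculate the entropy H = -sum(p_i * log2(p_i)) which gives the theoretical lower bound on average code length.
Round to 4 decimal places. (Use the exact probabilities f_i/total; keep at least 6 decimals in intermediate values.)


Per-symbol terms -p_i * log2(p_i) with p_i = f_i/72:
  p = 15/72 = 0.208333: log2(p) = -2.263034, -p*log2(p) = 0.471466
  p = 18/72 = 0.250000: log2(p) = -2.000000, -p*log2(p) = 0.500000
  p = 18/72 = 0.250000: log2(p) = -2.000000, -p*log2(p) = 0.500000
  p = 2/72 = 0.027778: log2(p) = -5.169925, -p*log2(p) = 0.143609
  p = 9/72 = 0.125000: log2(p) = -3.000000, -p*log2(p) = 0.375000
  p = 10/72 = 0.138889: log2(p) = -2.847997, -p*log2(p) = 0.395555
H = 0.471466 + 0.500000 + 0.500000 + 0.143609 + 0.375000 + 0.395555 = 2.385630

H = 2.3856 bits/symbol


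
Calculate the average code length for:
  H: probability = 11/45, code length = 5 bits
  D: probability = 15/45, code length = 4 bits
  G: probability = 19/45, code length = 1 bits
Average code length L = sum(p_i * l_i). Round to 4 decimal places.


Weighted contributions p_i * l_i:
  H: (11/45) * 5 = 55/45
  D: (15/45) * 4 = 60/45
  G: (19/45) * 1 = 19/45
Sum = (55 + 60 + 19)/45 = 134/45

L = 134/45 = 2.9778 bits/symbol


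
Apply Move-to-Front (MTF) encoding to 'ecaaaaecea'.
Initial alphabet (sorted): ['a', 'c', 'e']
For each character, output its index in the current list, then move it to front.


MTF encoding:
'e': index 2 in ['a', 'c', 'e'] -> ['e', 'a', 'c']
'c': index 2 in ['e', 'a', 'c'] -> ['c', 'e', 'a']
'a': index 2 in ['c', 'e', 'a'] -> ['a', 'c', 'e']
'a': index 0 in ['a', 'c', 'e'] -> ['a', 'c', 'e']
'a': index 0 in ['a', 'c', 'e'] -> ['a', 'c', 'e']
'a': index 0 in ['a', 'c', 'e'] -> ['a', 'c', 'e']
'e': index 2 in ['a', 'c', 'e'] -> ['e', 'a', 'c']
'c': index 2 in ['e', 'a', 'c'] -> ['c', 'e', 'a']
'e': index 1 in ['c', 'e', 'a'] -> ['e', 'c', 'a']
'a': index 2 in ['e', 'c', 'a'] -> ['a', 'e', 'c']


Output: [2, 2, 2, 0, 0, 0, 2, 2, 1, 2]


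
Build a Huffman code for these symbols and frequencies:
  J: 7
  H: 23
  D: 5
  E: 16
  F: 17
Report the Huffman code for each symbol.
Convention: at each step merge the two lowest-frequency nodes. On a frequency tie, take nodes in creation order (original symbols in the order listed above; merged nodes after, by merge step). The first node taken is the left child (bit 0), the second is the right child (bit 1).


Huffman tree construction:
Step 1: Merge D(5) + J(7) = 12
Step 2: Merge (D+J)(12) + E(16) = 28
Step 3: Merge F(17) + H(23) = 40
Step 4: Merge ((D+J)+E)(28) + (F+H)(40) = 68
Read each symbol's code off the tree from the root (left child = 0, right child = 1).

Codes:
  J: 001 (length 3)
  H: 11 (length 2)
  D: 000 (length 3)
  E: 01 (length 2)
  F: 10 (length 2)
Average code length: 148/68 = 2.1765 bits/symbol


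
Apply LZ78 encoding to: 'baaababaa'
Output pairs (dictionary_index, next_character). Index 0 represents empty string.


LZ78 encoding steps:
Dictionary: {0: ''}
Step 1: w='' (idx 0), next='b' -> output (0, 'b'), add 'b' as idx 1
Step 2: w='' (idx 0), next='a' -> output (0, 'a'), add 'a' as idx 2
Step 3: w='a' (idx 2), next='a' -> output (2, 'a'), add 'aa' as idx 3
Step 4: w='b' (idx 1), next='a' -> output (1, 'a'), add 'ba' as idx 4
Step 5: w='ba' (idx 4), next='a' -> output (4, 'a'), add 'baa' as idx 5


Encoded: [(0, 'b'), (0, 'a'), (2, 'a'), (1, 'a'), (4, 'a')]


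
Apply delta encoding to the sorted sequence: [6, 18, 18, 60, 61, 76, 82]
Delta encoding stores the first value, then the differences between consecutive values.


First value: 6
Deltas:
  18 - 6 = 12
  18 - 18 = 0
  60 - 18 = 42
  61 - 60 = 1
  76 - 61 = 15
  82 - 76 = 6


Delta encoded: [6, 12, 0, 42, 1, 15, 6]


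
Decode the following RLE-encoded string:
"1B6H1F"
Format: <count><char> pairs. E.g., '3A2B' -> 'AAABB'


Expanding each <count><char> pair:
  1B -> 'B'
  6H -> 'HHHHHH'
  1F -> 'F'

Decoded = BHHHHHHF


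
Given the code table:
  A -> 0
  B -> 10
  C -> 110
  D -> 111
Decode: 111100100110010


Decoding:
111 -> D
10 -> B
0 -> A
10 -> B
0 -> A
110 -> C
0 -> A
10 -> B


Result: DBABACAB


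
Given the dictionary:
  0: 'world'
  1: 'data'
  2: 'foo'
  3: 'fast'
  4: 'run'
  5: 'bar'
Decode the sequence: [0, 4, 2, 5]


Look up each index in the dictionary:
  0 -> 'world'
  4 -> 'run'
  2 -> 'foo'
  5 -> 'bar'

Decoded: "world run foo bar"


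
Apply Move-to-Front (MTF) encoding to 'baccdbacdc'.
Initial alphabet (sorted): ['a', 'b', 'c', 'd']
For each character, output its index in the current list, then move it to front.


MTF encoding:
'b': index 1 in ['a', 'b', 'c', 'd'] -> ['b', 'a', 'c', 'd']
'a': index 1 in ['b', 'a', 'c', 'd'] -> ['a', 'b', 'c', 'd']
'c': index 2 in ['a', 'b', 'c', 'd'] -> ['c', 'a', 'b', 'd']
'c': index 0 in ['c', 'a', 'b', 'd'] -> ['c', 'a', 'b', 'd']
'd': index 3 in ['c', 'a', 'b', 'd'] -> ['d', 'c', 'a', 'b']
'b': index 3 in ['d', 'c', 'a', 'b'] -> ['b', 'd', 'c', 'a']
'a': index 3 in ['b', 'd', 'c', 'a'] -> ['a', 'b', 'd', 'c']
'c': index 3 in ['a', 'b', 'd', 'c'] -> ['c', 'a', 'b', 'd']
'd': index 3 in ['c', 'a', 'b', 'd'] -> ['d', 'c', 'a', 'b']
'c': index 1 in ['d', 'c', 'a', 'b'] -> ['c', 'd', 'a', 'b']


Output: [1, 1, 2, 0, 3, 3, 3, 3, 3, 1]


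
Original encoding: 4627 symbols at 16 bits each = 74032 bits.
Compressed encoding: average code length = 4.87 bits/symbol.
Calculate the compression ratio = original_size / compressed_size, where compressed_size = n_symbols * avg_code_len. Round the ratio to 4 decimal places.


original_size = n_symbols * orig_bits = 4627 * 16 = 74032 bits
compressed_size = n_symbols * avg_code_len = 4627 * 4.87 = 22533.49 bits
ratio = original_size / compressed_size = 74032 / 22533.49 = 3.2854

Compression ratio = 3.2854


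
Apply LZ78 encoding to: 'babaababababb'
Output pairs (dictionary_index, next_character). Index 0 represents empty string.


LZ78 encoding steps:
Dictionary: {0: ''}
Step 1: w='' (idx 0), next='b' -> output (0, 'b'), add 'b' as idx 1
Step 2: w='' (idx 0), next='a' -> output (0, 'a'), add 'a' as idx 2
Step 3: w='b' (idx 1), next='a' -> output (1, 'a'), add 'ba' as idx 3
Step 4: w='a' (idx 2), next='b' -> output (2, 'b'), add 'ab' as idx 4
Step 5: w='ab' (idx 4), next='a' -> output (4, 'a'), add 'aba' as idx 5
Step 6: w='ba' (idx 3), next='b' -> output (3, 'b'), add 'bab' as idx 6
Step 7: w='b' (idx 1), end of input -> output (1, '')


Encoded: [(0, 'b'), (0, 'a'), (1, 'a'), (2, 'b'), (4, 'a'), (3, 'b'), (1, '')]


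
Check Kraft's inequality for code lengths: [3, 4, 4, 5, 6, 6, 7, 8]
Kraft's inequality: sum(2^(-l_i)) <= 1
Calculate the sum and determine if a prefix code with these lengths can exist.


Sum = 2^(-3) + 2^(-4) + 2^(-4) + 2^(-5) + 2^(-6) + 2^(-6) + 2^(-7) + 2^(-8)
    = 0.125 + 0.0625 + 0.0625 + 0.03125 + 0.015625 + 0.015625 + 0.0078125 + 0.00390625
    = 83/256 = 0.32421875
Since 0.32421875 <= 1, Kraft's inequality IS satisfied.
A prefix code with these lengths CAN exist.

Kraft sum = 0.32421875. Satisfied.


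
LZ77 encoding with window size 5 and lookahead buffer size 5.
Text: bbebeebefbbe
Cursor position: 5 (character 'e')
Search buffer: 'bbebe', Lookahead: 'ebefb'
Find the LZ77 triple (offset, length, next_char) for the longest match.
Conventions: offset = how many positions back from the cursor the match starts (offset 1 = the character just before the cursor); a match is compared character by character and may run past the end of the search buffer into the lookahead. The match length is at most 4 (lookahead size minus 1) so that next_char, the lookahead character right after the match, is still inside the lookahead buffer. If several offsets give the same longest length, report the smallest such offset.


Try each offset into the search buffer:
  offset=1 (pos 4, char 'e'): match length 1
  offset=2 (pos 3, char 'b'): match length 0
  offset=3 (pos 2, char 'e'): match length 3
  offset=4 (pos 1, char 'b'): match length 0
  offset=5 (pos 0, char 'b'): match length 0
Longest match has length 3 at offset 3.
next_char = character at position 5 + 3 = 8 -> 'f'

Best match: offset=3, length=3 (matching 'ebe' starting at position 2)
LZ77 triple: (3, 3, 'f')


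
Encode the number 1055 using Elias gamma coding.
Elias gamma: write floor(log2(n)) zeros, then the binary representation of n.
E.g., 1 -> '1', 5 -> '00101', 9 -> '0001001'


num_bits = floor(log2(1055)) + 1 = 11
leading_zeros = num_bits - 1 = 10
binary(1055) = 10000011111

Elias gamma(1055) = '0000000000' + '10000011111' = 000000000010000011111 (21 bits)


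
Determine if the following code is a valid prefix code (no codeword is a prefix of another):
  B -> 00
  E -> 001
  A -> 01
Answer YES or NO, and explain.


Checking each pair (does one codeword prefix another?):
  B='00' vs E='001': prefix -- VIOLATION

NO -- this is NOT a valid prefix code. B (00) is a prefix of E (001).


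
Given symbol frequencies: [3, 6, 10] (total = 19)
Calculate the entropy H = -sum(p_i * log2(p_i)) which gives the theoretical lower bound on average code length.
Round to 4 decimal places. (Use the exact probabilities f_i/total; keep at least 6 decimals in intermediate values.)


Per-symbol terms -p_i * log2(p_i) with p_i = f_i/19:
  p = 3/19 = 0.157895: log2(p) = -2.662965, -p*log2(p) = 0.420468
  p = 6/19 = 0.315789: log2(p) = -1.662965, -p*log2(p) = 0.525147
  p = 10/19 = 0.526316: log2(p) = -0.925999, -p*log2(p) = 0.487368
H = 0.420468 + 0.525147 + 0.487368 = 1.432983

H = 1.433 bits/symbol


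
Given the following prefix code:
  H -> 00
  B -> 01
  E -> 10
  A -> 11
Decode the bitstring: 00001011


Decoding step by step:
Bits 00 -> H
Bits 00 -> H
Bits 10 -> E
Bits 11 -> A


Decoded message: HHEA


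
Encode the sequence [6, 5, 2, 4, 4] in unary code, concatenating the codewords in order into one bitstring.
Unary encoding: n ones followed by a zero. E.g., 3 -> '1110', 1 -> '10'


Encode each number as n ones followed by a terminating 0:
  6 -> 1111110 (7 bits)
  5 -> 111110 (6 bits)
  2 -> 110 (3 bits)
  4 -> 11110 (5 bits)
  4 -> 11110 (5 bits)
Total length = 7 + 6 + 3 + 5 + 5 = 26 bits.

Unary([6, 5, 2, 4, 4]) = 11111101111101101111011110 (26 bits)


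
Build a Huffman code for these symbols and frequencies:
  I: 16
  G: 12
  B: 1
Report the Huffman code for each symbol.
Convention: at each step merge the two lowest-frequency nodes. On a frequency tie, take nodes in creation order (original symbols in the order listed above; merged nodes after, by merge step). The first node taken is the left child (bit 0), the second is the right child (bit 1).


Huffman tree construction:
Step 1: Merge B(1) + G(12) = 13
Step 2: Merge (B+G)(13) + I(16) = 29
Read each symbol's code off the tree from the root (left child = 0, right child = 1).

Codes:
  I: 1 (length 1)
  G: 01 (length 2)
  B: 00 (length 2)
Average code length: 42/29 = 1.4483 bits/symbol


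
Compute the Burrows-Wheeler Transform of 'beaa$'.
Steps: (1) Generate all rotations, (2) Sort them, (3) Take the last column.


Rotations (sorted):
  0: $beaa -> last char: a
  1: a$bea -> last char: a
  2: aa$be -> last char: e
  3: beaa$ -> last char: $
  4: eaa$b -> last char: b


BWT = aae$b


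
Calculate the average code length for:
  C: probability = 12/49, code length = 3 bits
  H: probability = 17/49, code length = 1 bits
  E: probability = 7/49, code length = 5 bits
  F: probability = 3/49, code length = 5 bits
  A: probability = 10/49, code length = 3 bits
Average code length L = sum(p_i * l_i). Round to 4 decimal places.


Weighted contributions p_i * l_i:
  C: (12/49) * 3 = 36/49
  H: (17/49) * 1 = 17/49
  E: (7/49) * 5 = 35/49
  F: (3/49) * 5 = 15/49
  A: (10/49) * 3 = 30/49
Sum = (36 + 17 + 35 + 15 + 30)/49 = 133/49

L = 133/49 = 2.7143 bits/symbol


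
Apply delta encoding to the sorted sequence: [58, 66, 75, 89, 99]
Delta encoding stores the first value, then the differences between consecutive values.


First value: 58
Deltas:
  66 - 58 = 8
  75 - 66 = 9
  89 - 75 = 14
  99 - 89 = 10


Delta encoded: [58, 8, 9, 14, 10]


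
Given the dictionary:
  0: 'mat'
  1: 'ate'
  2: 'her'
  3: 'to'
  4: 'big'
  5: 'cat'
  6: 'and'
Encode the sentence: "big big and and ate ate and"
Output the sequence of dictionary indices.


Look up each word in the dictionary:
  'big' -> 4
  'big' -> 4
  'and' -> 6
  'and' -> 6
  'ate' -> 1
  'ate' -> 1
  'and' -> 6

Encoded: [4, 4, 6, 6, 1, 1, 6]


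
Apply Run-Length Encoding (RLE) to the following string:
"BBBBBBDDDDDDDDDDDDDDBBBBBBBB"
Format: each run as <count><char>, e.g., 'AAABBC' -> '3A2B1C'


Scanning runs left to right:
  i=0: run of 'B' x 6 -> '6B'
  i=6: run of 'D' x 14 -> '14D'
  i=20: run of 'B' x 8 -> '8B'

RLE = 6B14D8B


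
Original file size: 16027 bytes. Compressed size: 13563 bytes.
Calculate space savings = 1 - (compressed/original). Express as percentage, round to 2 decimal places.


ratio = compressed/original = 13563/16027 = 0.846259
savings = 1 - ratio = 1 - 0.846259 = 0.153741
as a percentage: 0.153741 * 100 = 15.37%

Space savings = 1 - 13563/16027 = 15.37%


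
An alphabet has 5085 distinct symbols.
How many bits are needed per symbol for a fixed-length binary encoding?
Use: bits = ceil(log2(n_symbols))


log2(5085) = 12.312
Bracket: 2^12 = 4096 < 5085 <= 2^13 = 8192
So ceil(log2(5085)) = 13

bits = ceil(log2(5085)) = ceil(12.312) = 13 bits


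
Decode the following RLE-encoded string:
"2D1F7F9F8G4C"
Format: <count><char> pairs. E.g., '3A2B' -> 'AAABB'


Expanding each <count><char> pair:
  2D -> 'DD'
  1F -> 'F'
  7F -> 'FFFFFFF'
  9F -> 'FFFFFFFFF'
  8G -> 'GGGGGGGG'
  4C -> 'CCCC'

Decoded = DDFFFFFFFFFFFFFFFFFGGGGGGGGCCCC


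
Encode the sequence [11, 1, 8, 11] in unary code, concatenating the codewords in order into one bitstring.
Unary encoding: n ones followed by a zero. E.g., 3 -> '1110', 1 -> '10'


Encode each number as n ones followed by a terminating 0:
  11 -> 111111111110 (12 bits)
  1 -> 10 (2 bits)
  8 -> 111111110 (9 bits)
  11 -> 111111111110 (12 bits)
Total length = 12 + 2 + 9 + 12 = 35 bits.

Unary([11, 1, 8, 11]) = 11111111111010111111110111111111110 (35 bits)


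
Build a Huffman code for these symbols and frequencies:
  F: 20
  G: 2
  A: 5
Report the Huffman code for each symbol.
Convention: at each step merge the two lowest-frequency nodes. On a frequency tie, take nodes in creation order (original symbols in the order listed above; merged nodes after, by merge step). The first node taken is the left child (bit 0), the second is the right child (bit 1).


Huffman tree construction:
Step 1: Merge G(2) + A(5) = 7
Step 2: Merge (G+A)(7) + F(20) = 27
Read each symbol's code off the tree from the root (left child = 0, right child = 1).

Codes:
  F: 1 (length 1)
  G: 00 (length 2)
  A: 01 (length 2)
Average code length: 34/27 = 1.2593 bits/symbol


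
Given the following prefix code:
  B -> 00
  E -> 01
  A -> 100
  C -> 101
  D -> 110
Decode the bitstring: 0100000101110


Decoding step by step:
Bits 01 -> E
Bits 00 -> B
Bits 00 -> B
Bits 01 -> E
Bits 01 -> E
Bits 110 -> D


Decoded message: EBBEED


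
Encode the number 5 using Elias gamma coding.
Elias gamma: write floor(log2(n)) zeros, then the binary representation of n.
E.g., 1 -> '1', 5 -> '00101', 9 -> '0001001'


num_bits = floor(log2(5)) + 1 = 3
leading_zeros = num_bits - 1 = 2
binary(5) = 101

Elias gamma(5) = '00' + '101' = 00101 (5 bits)


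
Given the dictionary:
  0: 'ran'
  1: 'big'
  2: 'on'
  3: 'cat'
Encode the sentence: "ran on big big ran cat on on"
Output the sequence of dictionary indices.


Look up each word in the dictionary:
  'ran' -> 0
  'on' -> 2
  'big' -> 1
  'big' -> 1
  'ran' -> 0
  'cat' -> 3
  'on' -> 2
  'on' -> 2

Encoded: [0, 2, 1, 1, 0, 3, 2, 2]


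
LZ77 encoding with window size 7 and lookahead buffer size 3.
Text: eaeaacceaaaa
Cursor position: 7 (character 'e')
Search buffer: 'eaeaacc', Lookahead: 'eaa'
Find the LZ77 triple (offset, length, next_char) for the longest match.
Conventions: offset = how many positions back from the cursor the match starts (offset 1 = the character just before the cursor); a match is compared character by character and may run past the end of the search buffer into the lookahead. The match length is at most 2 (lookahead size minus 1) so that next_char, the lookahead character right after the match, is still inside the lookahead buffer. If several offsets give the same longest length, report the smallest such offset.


Try each offset into the search buffer:
  offset=1 (pos 6, char 'c'): match length 0
  offset=2 (pos 5, char 'c'): match length 0
  offset=3 (pos 4, char 'a'): match length 0
  offset=4 (pos 3, char 'a'): match length 0
  offset=5 (pos 2, char 'e'): match length 2
  offset=6 (pos 1, char 'a'): match length 0
  offset=7 (pos 0, char 'e'): match length 2
Longest match has length 2, found at offsets 5, 7; take the smallest, offset 5.
next_char = character at position 7 + 2 = 9 -> 'a'

Best match: offset=5, length=2 (matching 'ea' starting at position 2)
LZ77 triple: (5, 2, 'a')


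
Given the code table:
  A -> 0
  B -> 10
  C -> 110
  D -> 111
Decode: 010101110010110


Decoding:
0 -> A
10 -> B
10 -> B
111 -> D
0 -> A
0 -> A
10 -> B
110 -> C


Result: ABBDAABC


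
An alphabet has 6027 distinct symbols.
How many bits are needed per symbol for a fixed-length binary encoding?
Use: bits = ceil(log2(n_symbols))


log2(6027) = 12.5572
Bracket: 2^12 = 4096 < 6027 <= 2^13 = 8192
So ceil(log2(6027)) = 13

bits = ceil(log2(6027)) = ceil(12.5572) = 13 bits


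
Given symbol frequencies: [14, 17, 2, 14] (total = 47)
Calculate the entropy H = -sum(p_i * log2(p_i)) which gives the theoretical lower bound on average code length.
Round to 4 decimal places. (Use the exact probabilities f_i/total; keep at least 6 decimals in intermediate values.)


Per-symbol terms -p_i * log2(p_i) with p_i = f_i/47:
  p = 14/47 = 0.297872: log2(p) = -1.747234, -p*log2(p) = 0.520453
  p = 17/47 = 0.361702: log2(p) = -1.467126, -p*log2(p) = 0.530663
  p = 2/47 = 0.042553: log2(p) = -4.554589, -p*log2(p) = 0.193812
  p = 14/47 = 0.297872: log2(p) = -1.747234, -p*log2(p) = 0.520453
H = 0.520453 + 0.530663 + 0.193812 + 0.520453 = 1.765381

H = 1.7654 bits/symbol


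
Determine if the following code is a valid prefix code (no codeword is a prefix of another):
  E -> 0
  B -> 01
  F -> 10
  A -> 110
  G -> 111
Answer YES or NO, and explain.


Checking each pair (does one codeword prefix another?):
  E='0' vs B='01': prefix -- VIOLATION

NO -- this is NOT a valid prefix code. E (0) is a prefix of B (01).


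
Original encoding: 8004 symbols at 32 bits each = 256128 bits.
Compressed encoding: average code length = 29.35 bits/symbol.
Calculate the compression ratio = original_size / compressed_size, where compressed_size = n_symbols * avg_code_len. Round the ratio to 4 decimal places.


original_size = n_symbols * orig_bits = 8004 * 32 = 256128 bits
compressed_size = n_symbols * avg_code_len = 8004 * 29.35 = 234917.4 bits
ratio = original_size / compressed_size = 256128 / 234917.4 = 1.0903

Compression ratio = 1.0903


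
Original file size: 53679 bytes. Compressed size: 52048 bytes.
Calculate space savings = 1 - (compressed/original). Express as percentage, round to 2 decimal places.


ratio = compressed/original = 52048/53679 = 0.969616
savings = 1 - ratio = 1 - 0.969616 = 0.030384
as a percentage: 0.030384 * 100 = 3.04%

Space savings = 1 - 52048/53679 = 3.04%


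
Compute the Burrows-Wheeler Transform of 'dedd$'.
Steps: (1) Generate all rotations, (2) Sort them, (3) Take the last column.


Rotations (sorted):
  0: $dedd -> last char: d
  1: d$ded -> last char: d
  2: dd$de -> last char: e
  3: dedd$ -> last char: $
  4: edd$d -> last char: d


BWT = dde$d


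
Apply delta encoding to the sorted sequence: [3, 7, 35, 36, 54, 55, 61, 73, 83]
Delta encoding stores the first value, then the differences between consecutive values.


First value: 3
Deltas:
  7 - 3 = 4
  35 - 7 = 28
  36 - 35 = 1
  54 - 36 = 18
  55 - 54 = 1
  61 - 55 = 6
  73 - 61 = 12
  83 - 73 = 10


Delta encoded: [3, 4, 28, 1, 18, 1, 6, 12, 10]


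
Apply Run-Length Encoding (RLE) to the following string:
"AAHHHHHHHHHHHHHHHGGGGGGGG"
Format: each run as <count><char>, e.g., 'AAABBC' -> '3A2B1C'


Scanning runs left to right:
  i=0: run of 'A' x 2 -> '2A'
  i=2: run of 'H' x 15 -> '15H'
  i=17: run of 'G' x 8 -> '8G'

RLE = 2A15H8G


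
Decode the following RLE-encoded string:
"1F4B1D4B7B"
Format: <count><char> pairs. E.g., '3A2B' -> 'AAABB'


Expanding each <count><char> pair:
  1F -> 'F'
  4B -> 'BBBB'
  1D -> 'D'
  4B -> 'BBBB'
  7B -> 'BBBBBBB'

Decoded = FBBBBDBBBBBBBBBBB


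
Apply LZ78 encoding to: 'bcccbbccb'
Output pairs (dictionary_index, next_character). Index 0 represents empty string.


LZ78 encoding steps:
Dictionary: {0: ''}
Step 1: w='' (idx 0), next='b' -> output (0, 'b'), add 'b' as idx 1
Step 2: w='' (idx 0), next='c' -> output (0, 'c'), add 'c' as idx 2
Step 3: w='c' (idx 2), next='c' -> output (2, 'c'), add 'cc' as idx 3
Step 4: w='b' (idx 1), next='b' -> output (1, 'b'), add 'bb' as idx 4
Step 5: w='cc' (idx 3), next='b' -> output (3, 'b'), add 'ccb' as idx 5


Encoded: [(0, 'b'), (0, 'c'), (2, 'c'), (1, 'b'), (3, 'b')]


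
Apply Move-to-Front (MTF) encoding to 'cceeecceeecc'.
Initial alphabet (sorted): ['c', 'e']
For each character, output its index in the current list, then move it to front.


MTF encoding:
'c': index 0 in ['c', 'e'] -> ['c', 'e']
'c': index 0 in ['c', 'e'] -> ['c', 'e']
'e': index 1 in ['c', 'e'] -> ['e', 'c']
'e': index 0 in ['e', 'c'] -> ['e', 'c']
'e': index 0 in ['e', 'c'] -> ['e', 'c']
'c': index 1 in ['e', 'c'] -> ['c', 'e']
'c': index 0 in ['c', 'e'] -> ['c', 'e']
'e': index 1 in ['c', 'e'] -> ['e', 'c']
'e': index 0 in ['e', 'c'] -> ['e', 'c']
'e': index 0 in ['e', 'c'] -> ['e', 'c']
'c': index 1 in ['e', 'c'] -> ['c', 'e']
'c': index 0 in ['c', 'e'] -> ['c', 'e']


Output: [0, 0, 1, 0, 0, 1, 0, 1, 0, 0, 1, 0]


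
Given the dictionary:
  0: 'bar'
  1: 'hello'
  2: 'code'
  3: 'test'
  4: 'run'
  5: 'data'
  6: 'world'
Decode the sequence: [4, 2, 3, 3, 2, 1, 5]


Look up each index in the dictionary:
  4 -> 'run'
  2 -> 'code'
  3 -> 'test'
  3 -> 'test'
  2 -> 'code'
  1 -> 'hello'
  5 -> 'data'

Decoded: "run code test test code hello data"


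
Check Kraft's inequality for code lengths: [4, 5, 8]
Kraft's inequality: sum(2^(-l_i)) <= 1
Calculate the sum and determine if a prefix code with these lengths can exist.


Sum = 2^(-4) + 2^(-5) + 2^(-8)
    = 0.0625 + 0.03125 + 0.00390625
    = 25/256 = 0.09765625
Since 0.09765625 <= 1, Kraft's inequality IS satisfied.
A prefix code with these lengths CAN exist.

Kraft sum = 0.09765625. Satisfied.


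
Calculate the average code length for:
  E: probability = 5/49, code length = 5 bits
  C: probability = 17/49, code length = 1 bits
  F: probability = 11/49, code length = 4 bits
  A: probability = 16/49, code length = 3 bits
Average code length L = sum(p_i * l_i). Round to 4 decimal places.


Weighted contributions p_i * l_i:
  E: (5/49) * 5 = 25/49
  C: (17/49) * 1 = 17/49
  F: (11/49) * 4 = 44/49
  A: (16/49) * 3 = 48/49
Sum = (25 + 17 + 44 + 48)/49 = 134/49

L = 134/49 = 2.7347 bits/symbol
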